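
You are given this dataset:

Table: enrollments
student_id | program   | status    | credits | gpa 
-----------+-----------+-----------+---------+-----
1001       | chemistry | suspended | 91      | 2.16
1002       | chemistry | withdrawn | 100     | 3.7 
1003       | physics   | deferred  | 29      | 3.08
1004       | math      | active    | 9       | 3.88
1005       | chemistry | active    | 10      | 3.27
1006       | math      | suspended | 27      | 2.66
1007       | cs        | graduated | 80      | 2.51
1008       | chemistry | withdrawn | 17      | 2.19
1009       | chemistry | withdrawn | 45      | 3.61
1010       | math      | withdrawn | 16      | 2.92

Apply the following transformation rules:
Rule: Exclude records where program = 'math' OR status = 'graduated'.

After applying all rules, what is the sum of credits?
292

Step 1: Find records where program = 'math' OR status = 'graduated'
Step 2: 4 records match, summing to 132
Step 3: Original sum: 424
Step 4: Remaining sum = 424 - 132 = 292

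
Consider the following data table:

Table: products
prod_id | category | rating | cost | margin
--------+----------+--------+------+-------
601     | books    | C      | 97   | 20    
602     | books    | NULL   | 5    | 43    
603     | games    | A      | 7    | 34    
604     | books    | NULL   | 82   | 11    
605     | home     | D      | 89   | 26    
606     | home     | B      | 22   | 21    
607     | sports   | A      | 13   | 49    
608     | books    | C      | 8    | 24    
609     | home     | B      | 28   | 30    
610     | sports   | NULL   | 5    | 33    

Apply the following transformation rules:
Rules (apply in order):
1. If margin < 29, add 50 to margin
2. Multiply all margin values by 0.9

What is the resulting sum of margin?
486.9

Step 1: Apply Rule 1 - Add 50 to records with margin < 29
  - 5 records affected: 102 + (5 × 50) = 352
  - Unaffected records: 189
  - Sum after Rule 1: 541
Step 2: Apply Rule 2 - Multiply all by 0.9
  - 541 × 0.9 = 486.9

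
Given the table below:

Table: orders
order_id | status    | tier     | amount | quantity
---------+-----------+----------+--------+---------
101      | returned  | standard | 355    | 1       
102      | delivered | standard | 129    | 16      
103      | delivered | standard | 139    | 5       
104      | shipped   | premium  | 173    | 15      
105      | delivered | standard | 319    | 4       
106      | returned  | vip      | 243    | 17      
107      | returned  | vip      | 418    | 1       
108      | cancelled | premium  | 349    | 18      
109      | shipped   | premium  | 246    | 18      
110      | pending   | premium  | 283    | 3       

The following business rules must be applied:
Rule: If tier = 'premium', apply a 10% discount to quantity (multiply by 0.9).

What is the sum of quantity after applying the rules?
92.6

Step 1: Records with tier = 'premium' have total quantity = 54
Step 2: Apply multiplier: 54 × 0.9 = 48.6
Step 3: Other records total: 44
Step 4: Final sum = 48.6 + 44 = 92.6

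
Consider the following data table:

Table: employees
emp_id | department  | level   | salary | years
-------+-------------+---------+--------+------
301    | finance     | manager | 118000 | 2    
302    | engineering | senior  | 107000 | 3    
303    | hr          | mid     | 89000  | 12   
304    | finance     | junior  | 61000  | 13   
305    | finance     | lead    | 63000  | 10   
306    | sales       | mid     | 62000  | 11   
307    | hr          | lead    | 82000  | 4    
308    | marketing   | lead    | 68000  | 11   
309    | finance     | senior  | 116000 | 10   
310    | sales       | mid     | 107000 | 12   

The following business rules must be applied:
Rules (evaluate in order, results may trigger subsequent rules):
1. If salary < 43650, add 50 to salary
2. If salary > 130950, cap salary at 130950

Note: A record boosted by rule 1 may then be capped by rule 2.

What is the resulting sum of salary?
873000

Step 1: Apply rule 1 to records with salary < 43650
  - 0 records get bonus of 50
  - Of these, 0 records then exceed 130950 and get capped
Step 2: Apply rule 2 to records with salary > 130950
  - 0 records (original) are capped
Step 3: Calculate final sum = 873000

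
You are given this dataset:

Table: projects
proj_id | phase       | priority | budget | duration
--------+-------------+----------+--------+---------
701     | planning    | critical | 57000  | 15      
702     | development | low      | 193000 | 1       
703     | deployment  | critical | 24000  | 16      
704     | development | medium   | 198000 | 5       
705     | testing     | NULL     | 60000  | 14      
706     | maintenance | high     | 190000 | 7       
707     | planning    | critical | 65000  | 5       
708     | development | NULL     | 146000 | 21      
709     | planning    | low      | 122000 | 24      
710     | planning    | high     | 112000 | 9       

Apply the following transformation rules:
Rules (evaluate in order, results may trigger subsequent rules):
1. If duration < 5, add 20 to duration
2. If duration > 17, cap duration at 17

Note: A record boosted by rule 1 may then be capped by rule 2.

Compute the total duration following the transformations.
122

Step 1: Apply rule 1 to records with duration < 5
  - 1 records get bonus of 20
  - Of these, 1 records then exceed 17 and get capped
Step 2: Apply rule 2 to records with duration > 17
  - 2 records (original) are capped
Step 3: Calculate final sum = 122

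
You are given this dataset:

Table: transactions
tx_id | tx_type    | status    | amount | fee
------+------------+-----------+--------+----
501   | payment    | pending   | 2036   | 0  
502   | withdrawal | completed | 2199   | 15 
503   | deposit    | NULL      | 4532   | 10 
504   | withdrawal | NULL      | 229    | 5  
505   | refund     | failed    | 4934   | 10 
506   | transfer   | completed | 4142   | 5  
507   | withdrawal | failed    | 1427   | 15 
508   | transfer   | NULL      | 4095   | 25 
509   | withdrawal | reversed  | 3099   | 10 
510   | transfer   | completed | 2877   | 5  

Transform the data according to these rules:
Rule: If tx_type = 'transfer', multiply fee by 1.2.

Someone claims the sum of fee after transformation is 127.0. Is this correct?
No, the correct result is 107.0.

Step 1: Calculate the correct sum after transformation
Step 2: Apply multiplier 1.2 to records where tx_type = 'transfer'
Step 3: Correct result = 107.0
Step 4: Claimed result = 127.0
Step 5: 107.0 ≠ 127.0
Conclusion: The claimed result is incorrect. The correct answer is 107.0.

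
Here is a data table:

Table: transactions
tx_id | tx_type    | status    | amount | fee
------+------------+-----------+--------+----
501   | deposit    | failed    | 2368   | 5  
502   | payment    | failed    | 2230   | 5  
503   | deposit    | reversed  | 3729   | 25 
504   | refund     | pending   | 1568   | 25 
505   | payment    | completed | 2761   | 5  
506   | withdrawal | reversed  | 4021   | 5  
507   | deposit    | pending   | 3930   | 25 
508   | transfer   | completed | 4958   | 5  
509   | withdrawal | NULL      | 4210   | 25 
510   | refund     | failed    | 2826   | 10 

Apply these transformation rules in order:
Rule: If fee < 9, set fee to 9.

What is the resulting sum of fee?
155

Step 1: 5 records have fee < 9
Step 2: These records originally summed to 25
Step 3: After setting to minimum: 5 × 9 = 45
Step 4: Unaffected records sum: 110
Step 5: Final sum = 45 + 110 = 155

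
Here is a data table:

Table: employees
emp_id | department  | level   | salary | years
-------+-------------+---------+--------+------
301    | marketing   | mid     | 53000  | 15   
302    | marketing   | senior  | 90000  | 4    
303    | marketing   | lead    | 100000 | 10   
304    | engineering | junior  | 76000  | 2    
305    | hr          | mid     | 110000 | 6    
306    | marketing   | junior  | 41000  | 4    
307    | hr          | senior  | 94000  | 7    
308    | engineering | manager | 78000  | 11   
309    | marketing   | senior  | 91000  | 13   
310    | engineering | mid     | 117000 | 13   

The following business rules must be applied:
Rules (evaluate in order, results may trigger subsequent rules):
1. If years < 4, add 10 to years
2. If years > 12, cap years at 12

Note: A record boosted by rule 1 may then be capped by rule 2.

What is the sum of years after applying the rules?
90

Step 1: Apply rule 1 to records with years < 4
  - 1 records get bonus of 10
  - Of these, 0 records then exceed 12 and get capped
Step 2: Apply rule 2 to records with years > 12
  - 3 records (original) are capped
Step 3: Calculate final sum = 90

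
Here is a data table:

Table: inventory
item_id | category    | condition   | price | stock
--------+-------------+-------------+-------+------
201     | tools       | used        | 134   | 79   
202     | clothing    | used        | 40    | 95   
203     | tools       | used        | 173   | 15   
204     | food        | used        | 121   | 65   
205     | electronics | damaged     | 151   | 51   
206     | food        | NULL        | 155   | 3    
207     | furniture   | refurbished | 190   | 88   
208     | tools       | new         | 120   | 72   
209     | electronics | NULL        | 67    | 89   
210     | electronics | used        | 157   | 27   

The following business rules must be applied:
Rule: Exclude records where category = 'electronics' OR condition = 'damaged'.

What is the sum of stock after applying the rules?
417

Step 1: Find records where category = 'electronics' OR condition = 'damaged'
Step 2: 3 records match, summing to 167
Step 3: Original sum: 584
Step 4: Remaining sum = 584 - 167 = 417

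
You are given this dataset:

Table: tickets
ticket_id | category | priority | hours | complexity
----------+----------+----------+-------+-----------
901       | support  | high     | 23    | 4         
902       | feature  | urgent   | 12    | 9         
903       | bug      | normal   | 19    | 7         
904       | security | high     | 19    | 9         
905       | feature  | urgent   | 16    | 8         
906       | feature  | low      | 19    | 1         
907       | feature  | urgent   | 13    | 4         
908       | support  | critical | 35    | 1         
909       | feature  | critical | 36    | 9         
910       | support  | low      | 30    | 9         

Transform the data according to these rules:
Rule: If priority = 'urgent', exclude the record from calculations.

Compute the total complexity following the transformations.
40

Step 1: Identify records where priority = 'urgent'
Step 2: The excluded records sum to 21
Step 3: Original total complexity = 61
Step 4: Remaining total = 61 - 21 = 40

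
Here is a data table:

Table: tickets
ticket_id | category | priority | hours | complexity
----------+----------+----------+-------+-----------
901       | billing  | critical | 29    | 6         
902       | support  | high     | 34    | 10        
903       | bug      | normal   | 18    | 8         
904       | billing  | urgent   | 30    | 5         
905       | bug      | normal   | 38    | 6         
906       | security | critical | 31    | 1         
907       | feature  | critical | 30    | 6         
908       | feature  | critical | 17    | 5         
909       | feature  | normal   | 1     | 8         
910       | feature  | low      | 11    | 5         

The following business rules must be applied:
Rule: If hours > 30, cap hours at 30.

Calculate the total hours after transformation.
226

Step 1: 3 records have hours > 30
Step 2: These records originally summed to 103
Step 3: After capping: 3 × 30 = 90
Step 4: Unaffected records sum: 136
Step 5: Final sum = 90 + 136 = 226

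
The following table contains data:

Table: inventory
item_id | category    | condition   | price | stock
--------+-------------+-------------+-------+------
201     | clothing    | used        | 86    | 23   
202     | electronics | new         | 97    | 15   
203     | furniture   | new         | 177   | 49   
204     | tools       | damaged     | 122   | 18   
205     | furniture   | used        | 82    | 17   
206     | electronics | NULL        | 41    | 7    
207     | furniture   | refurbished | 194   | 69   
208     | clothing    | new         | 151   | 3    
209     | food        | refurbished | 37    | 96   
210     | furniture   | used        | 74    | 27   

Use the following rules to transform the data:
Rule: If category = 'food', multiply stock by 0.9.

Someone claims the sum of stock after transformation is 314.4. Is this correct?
Yes, the result is correct.

Step 1: Calculate the correct sum after transformation
Step 2: Apply multiplier 0.9 to records where category = 'food'
Step 3: Correct result = 314.4
Step 4: Claimed result = 314.4
Step 5: 314.4 = 314.4 ✓
Conclusion: The claimed result is correct.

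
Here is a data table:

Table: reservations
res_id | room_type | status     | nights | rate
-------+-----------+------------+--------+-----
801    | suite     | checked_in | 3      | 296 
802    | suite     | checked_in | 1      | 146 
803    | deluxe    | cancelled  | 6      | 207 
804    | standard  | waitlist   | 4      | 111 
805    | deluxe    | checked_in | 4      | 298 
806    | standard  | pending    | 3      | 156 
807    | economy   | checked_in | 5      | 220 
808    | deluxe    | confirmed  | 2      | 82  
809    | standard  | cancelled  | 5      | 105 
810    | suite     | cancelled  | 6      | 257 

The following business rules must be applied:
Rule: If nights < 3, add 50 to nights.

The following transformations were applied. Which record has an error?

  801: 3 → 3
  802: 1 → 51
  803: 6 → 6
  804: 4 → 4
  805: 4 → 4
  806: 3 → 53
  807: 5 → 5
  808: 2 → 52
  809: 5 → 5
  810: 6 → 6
Record 806 has an error. The correct transformed value should be 3, not 53.

Step 1: Check each record against the rule
Step 2: Record 806 has nights = 3
Step 3: Since 3 >= 3, the bonus should not have been applied
Step 4: Correct value = 3, but claimed value = 53
Conclusion: Record 806 has the error.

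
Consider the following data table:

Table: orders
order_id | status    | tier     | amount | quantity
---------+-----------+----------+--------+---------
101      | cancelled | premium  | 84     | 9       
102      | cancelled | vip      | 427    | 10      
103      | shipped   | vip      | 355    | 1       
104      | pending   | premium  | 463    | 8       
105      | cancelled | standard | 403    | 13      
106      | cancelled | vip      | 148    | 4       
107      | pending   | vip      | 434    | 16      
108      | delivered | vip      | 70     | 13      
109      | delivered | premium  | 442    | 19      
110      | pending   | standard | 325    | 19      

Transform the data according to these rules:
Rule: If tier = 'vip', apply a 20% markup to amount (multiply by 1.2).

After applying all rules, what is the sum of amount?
3437.8

Step 1: Records with tier = 'vip' have total amount = 1434
Step 2: Apply multiplier: 1434 × 1.2 = 1720.8
Step 3: Other records total: 1717
Step 4: Final sum = 1720.8 + 1717 = 3437.8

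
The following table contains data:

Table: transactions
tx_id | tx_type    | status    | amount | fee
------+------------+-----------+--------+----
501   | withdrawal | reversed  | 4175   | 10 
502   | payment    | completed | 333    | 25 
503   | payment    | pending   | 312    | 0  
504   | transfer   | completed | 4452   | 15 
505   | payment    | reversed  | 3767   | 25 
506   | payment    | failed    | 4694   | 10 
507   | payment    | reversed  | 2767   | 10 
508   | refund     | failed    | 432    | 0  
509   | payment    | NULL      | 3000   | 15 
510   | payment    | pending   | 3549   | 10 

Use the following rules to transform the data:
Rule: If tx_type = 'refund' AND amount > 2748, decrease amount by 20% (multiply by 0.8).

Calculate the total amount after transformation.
27481

Step 1: Find records where tx_type = 'refund' AND amount > 2748
Step 2: 0 records match, summing to 0
Step 3: After multiplier: 0 × 0.8 = 0.0
Step 4: Unaffected records sum: 27481
Step 5: Final sum = 0.0 + 27481 = 27481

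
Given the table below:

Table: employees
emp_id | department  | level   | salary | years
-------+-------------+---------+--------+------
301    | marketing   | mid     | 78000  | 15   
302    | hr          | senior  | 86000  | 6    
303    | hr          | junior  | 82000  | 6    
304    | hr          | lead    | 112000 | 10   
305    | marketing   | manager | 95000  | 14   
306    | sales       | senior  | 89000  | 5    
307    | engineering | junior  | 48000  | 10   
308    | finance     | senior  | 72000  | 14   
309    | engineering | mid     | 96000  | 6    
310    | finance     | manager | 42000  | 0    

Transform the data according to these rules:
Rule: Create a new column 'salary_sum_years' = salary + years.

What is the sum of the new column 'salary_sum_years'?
800086

Step 1: For each record, compute salary + years
Example calculations:
  78000 + 15 = 78015
  86000 + 6 = 86006
  82000 + 6 = 82006
  ...
Step 2: Sum all derived values
Step 3: Total = 800086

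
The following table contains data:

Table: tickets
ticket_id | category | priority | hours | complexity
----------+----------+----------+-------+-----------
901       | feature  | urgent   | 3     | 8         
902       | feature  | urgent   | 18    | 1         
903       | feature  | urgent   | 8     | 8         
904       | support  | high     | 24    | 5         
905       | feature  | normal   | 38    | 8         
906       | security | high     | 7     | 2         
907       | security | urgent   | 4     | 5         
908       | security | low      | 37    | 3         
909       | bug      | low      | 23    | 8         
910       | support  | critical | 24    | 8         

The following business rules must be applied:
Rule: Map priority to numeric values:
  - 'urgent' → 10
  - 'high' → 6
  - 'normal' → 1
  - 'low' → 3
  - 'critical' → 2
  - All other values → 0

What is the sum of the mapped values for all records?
61

Step 1: Apply mapping to each record
Step 2: Count by status:
  'urgent': 4 records × 10 = 40
  'high': 2 records × 6 = 12
  'normal': 1 records × 1 = 1
  'low': 2 records × 3 = 6
  'critical': 1 records × 2 = 2
Step 3: Sum all mapped values = 61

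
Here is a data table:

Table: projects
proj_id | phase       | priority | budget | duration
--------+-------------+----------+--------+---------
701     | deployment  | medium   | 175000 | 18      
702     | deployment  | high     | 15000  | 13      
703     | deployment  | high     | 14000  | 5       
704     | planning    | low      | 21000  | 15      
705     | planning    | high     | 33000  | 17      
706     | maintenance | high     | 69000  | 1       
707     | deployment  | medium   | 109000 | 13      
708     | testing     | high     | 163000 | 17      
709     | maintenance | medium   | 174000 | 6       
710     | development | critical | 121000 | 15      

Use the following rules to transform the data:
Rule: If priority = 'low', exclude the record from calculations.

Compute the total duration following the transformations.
105

Step 1: Identify records where priority = 'low'
Step 2: The excluded records sum to 15
Step 3: Original total duration = 120
Step 4: Remaining total = 120 - 15 = 105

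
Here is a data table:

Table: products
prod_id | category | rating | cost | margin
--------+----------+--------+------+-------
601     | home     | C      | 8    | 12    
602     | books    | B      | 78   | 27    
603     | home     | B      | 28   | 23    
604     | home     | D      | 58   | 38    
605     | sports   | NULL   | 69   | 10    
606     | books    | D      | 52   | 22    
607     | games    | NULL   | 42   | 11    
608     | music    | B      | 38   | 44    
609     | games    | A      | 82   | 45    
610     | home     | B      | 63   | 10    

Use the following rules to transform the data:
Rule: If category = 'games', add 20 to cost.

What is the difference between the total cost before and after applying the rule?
40

Step 1: Original sum of cost = 518
Step 2: 2 records have category = 'games'
Step 3: Each affected record changes by 20
Step 4: Total change = 2 × 20 = 40
Step 5: New sum = 518 + 40 = 558
Step 6: Difference = |558 - 518| = 40
        (Sum increased by 40)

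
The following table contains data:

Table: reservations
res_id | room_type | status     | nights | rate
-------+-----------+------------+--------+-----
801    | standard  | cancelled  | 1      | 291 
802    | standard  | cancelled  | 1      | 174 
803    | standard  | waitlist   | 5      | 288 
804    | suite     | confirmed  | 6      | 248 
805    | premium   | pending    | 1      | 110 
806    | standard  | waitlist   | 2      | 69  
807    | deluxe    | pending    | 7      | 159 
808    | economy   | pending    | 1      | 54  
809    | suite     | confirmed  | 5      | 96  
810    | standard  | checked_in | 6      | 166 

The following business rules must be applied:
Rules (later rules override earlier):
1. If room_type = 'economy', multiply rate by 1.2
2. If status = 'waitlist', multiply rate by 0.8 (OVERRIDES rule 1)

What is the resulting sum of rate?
1594.4

Step 1: Rule 2 takes priority for records with status = 'waitlist'
  - 2 records: 357 × 0.8 = 285.6
Step 2: Rule 1 applies to remaining records with room_type = 'economy'
  - 1 records: 54 × 1.2 = 64.8
Step 3: Other records unchanged: 1244
Step 4: Final sum = 285.6 + 64.8 + 1244 = 1594.4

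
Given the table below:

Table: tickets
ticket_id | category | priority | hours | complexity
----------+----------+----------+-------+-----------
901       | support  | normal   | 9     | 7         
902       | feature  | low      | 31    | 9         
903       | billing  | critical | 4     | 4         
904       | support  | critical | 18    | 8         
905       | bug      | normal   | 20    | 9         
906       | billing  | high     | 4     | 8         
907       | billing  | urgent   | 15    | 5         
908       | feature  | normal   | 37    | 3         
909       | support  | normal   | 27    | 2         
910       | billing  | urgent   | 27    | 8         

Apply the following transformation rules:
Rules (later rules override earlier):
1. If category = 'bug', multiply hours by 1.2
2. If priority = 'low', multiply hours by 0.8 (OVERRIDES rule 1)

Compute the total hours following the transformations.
189.8

Step 1: Rule 2 takes priority for records with priority = 'low'
  - 1 records: 31 × 0.8 = 24.8
Step 2: Rule 1 applies to remaining records with category = 'bug'
  - 1 records: 20 × 1.2 = 24.0
Step 3: Other records unchanged: 141
Step 4: Final sum = 24.8 + 24.0 + 141 = 189.8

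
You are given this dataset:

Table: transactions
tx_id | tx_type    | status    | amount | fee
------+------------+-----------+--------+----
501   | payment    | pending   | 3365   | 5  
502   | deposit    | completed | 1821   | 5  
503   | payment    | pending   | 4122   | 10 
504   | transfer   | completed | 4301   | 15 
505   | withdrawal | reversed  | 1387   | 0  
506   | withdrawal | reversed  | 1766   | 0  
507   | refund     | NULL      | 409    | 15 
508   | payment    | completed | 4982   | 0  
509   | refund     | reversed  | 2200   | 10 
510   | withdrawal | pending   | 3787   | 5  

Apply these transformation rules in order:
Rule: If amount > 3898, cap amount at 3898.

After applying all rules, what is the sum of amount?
26429

Step 1: 3 records have amount > 3898
Step 2: These records originally summed to 13405
Step 3: After capping: 3 × 3898 = 11694
Step 4: Unaffected records sum: 14735
Step 5: Final sum = 11694 + 14735 = 26429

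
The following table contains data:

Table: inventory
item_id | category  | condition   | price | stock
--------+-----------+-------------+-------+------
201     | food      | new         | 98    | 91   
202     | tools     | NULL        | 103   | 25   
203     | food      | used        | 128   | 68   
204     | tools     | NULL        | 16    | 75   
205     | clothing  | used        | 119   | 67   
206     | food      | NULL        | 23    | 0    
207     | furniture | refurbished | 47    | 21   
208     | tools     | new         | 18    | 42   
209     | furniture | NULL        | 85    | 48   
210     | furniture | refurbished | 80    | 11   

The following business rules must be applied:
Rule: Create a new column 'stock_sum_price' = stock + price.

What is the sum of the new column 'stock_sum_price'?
1165

Step 1: For each record, compute stock + price
Example calculations:
  91 + 98 = 189
  25 + 103 = 128
  68 + 128 = 196
  ...
Step 2: Sum all derived values
Step 3: Total = 1165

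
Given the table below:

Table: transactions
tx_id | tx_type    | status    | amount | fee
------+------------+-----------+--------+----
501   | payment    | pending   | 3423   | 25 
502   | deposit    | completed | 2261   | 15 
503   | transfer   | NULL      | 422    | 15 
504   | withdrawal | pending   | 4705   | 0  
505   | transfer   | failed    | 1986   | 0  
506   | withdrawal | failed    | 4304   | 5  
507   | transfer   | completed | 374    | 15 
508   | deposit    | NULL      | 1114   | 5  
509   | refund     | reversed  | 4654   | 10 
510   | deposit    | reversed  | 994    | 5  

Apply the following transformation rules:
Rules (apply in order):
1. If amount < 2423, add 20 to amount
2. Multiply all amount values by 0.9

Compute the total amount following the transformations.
21921.3

Step 1: Apply Rule 1 - Add 20 to records with amount < 2423
  - 6 records affected: 7151 + (6 × 20) = 7271
  - Unaffected records: 17086
  - Sum after Rule 1: 24357
Step 2: Apply Rule 2 - Multiply all by 0.9
  - 24357 × 0.9 = 21921.3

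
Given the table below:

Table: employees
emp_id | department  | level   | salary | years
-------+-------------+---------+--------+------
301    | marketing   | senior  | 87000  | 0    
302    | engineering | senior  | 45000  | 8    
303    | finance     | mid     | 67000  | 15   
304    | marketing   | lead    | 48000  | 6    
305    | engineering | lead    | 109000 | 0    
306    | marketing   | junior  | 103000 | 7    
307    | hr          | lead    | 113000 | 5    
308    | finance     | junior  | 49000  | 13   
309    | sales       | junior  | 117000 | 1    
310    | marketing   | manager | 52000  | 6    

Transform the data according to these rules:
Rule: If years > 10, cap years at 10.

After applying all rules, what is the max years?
10

Step 1: Original maximum years = 15
Step 2: Apply cap at 10
Step 3: 2 records had years > 10 and were capped
Step 4: Maximum after transformation = 10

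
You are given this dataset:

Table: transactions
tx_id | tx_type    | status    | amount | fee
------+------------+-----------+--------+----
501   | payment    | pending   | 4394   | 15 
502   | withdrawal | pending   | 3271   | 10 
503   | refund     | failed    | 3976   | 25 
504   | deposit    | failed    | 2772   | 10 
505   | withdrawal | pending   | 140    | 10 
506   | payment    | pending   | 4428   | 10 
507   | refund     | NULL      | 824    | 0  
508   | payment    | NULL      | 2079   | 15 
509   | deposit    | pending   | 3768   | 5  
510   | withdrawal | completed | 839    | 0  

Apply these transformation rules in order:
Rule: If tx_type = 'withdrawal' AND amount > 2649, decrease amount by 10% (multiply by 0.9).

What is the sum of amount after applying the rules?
26163.9

Step 1: Find records where tx_type = 'withdrawal' AND amount > 2649
Step 2: 1 records match, summing to 3271
Step 3: After multiplier: 3271 × 0.9 = 2943.9
Step 4: Unaffected records sum: 23220
Step 5: Final sum = 2943.9 + 23220 = 26163.9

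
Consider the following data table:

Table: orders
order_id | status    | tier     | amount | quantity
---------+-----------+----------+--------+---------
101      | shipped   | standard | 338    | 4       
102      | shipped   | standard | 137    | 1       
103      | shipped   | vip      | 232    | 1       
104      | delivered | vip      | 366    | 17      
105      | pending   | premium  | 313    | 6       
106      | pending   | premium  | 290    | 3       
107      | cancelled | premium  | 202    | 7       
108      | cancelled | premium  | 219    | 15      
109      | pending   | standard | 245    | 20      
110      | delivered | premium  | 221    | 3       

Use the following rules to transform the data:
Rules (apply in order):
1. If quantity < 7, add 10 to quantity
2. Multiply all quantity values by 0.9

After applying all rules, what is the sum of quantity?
123.3

Step 1: Apply Rule 1 - Add 10 to records with quantity < 7
  - 6 records affected: 18 + (6 × 10) = 78
  - Unaffected records: 59
  - Sum after Rule 1: 137
Step 2: Apply Rule 2 - Multiply all by 0.9
  - 137 × 0.9 = 123.3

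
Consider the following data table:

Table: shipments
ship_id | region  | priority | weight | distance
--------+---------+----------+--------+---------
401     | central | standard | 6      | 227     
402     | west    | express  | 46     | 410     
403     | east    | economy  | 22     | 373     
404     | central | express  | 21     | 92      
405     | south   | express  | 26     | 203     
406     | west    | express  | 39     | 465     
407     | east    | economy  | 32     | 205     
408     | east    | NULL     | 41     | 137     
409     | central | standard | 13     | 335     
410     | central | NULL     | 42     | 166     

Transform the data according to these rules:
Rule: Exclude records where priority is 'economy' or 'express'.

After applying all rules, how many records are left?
4

Step 1: Count records to exclude
  - 2 (economy) + 4 (express) = 6 records
Step 2: Total records: 10
Step 3: Remaining = 10 - 6 = 4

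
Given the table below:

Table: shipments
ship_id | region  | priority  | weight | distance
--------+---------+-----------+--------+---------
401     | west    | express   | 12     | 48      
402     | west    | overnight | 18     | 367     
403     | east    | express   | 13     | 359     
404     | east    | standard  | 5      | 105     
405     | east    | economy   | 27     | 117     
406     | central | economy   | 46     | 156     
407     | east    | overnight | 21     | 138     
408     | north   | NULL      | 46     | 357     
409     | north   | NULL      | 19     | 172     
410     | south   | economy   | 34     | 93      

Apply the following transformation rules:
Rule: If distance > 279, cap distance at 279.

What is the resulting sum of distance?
1666

Step 1: 3 records have distance > 279
Step 2: These records originally summed to 1083
Step 3: After capping: 3 × 279 = 837
Step 4: Unaffected records sum: 829
Step 5: Final sum = 837 + 829 = 1666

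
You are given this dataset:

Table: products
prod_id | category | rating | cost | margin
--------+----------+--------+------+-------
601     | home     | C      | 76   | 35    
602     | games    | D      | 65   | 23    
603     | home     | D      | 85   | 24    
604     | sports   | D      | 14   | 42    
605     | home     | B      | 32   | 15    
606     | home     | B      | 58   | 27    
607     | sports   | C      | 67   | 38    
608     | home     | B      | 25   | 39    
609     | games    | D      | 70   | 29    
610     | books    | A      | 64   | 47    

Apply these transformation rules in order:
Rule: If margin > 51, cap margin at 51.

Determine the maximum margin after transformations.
47

Step 1: Original maximum margin = 47
Step 2: Check cap of 51 against maximum
Step 3: No records exceed the cap (max 47 <= cap 51), so no capping applies
Step 4: Maximum after transformation = 47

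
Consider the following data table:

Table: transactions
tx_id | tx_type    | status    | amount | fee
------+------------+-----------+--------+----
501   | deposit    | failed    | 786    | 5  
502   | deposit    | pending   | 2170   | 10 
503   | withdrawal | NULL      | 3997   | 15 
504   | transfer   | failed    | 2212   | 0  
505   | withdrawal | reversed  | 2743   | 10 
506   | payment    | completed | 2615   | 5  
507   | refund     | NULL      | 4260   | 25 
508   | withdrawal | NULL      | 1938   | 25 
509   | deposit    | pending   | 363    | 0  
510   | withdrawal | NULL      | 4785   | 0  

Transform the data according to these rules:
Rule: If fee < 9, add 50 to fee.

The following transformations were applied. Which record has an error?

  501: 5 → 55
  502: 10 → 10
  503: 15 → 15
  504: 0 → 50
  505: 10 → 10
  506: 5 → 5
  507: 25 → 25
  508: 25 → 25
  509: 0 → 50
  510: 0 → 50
Record 506 has an error. The correct transformed value should be 55, not 5.

Step 1: Check each record against the rule
Step 2: Record 506 has fee = 5
Step 3: Since 5 < 9, the bonus should have been applied
Step 4: Correct value = 55, but claimed value = 5
Conclusion: Record 506 has the error.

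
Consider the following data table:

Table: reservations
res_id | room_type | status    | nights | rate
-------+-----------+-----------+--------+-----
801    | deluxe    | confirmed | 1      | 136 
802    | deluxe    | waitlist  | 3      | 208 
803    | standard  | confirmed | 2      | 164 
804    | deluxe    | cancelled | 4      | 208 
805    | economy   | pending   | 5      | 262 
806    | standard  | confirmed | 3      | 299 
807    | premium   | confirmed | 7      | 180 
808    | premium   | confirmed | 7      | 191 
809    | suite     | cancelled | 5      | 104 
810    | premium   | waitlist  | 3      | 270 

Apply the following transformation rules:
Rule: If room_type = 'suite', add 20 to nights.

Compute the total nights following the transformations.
60

Step 1: Count records where room_type = 'suite': 1
Step 2: Total bonus added: 1 × 20 = 20
Step 3: Original sum of nights: 40
Step 4: Final sum = 40 + 20 = 60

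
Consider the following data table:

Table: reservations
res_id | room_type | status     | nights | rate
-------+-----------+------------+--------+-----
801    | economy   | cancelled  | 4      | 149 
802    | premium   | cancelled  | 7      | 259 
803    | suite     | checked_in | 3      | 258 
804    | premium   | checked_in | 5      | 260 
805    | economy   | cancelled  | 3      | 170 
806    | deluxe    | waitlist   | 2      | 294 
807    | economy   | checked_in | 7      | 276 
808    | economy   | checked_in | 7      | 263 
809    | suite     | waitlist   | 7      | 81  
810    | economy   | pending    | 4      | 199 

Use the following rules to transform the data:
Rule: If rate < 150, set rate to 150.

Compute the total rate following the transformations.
2279

Step 1: 2 records have rate < 150
Step 2: These records originally summed to 230
Step 3: After setting to minimum: 2 × 150 = 300
Step 4: Unaffected records sum: 1979
Step 5: Final sum = 300 + 1979 = 2279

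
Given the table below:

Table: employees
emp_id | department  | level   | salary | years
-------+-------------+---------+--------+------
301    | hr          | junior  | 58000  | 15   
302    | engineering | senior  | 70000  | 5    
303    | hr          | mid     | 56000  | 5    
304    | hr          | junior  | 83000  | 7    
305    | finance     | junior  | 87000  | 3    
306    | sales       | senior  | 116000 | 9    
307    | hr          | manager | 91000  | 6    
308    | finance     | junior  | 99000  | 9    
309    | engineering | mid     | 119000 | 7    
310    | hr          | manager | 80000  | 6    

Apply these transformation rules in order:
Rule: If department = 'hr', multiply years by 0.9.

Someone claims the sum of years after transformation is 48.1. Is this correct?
No, the correct result is 68.1.

Step 1: Calculate the correct sum after transformation
Step 2: Apply multiplier 0.9 to records where department = 'hr'
Step 3: Correct result = 68.1
Step 4: Claimed result = 48.1
Step 5: 68.1 ≠ 48.1
Conclusion: The claimed result is incorrect. The correct answer is 68.1.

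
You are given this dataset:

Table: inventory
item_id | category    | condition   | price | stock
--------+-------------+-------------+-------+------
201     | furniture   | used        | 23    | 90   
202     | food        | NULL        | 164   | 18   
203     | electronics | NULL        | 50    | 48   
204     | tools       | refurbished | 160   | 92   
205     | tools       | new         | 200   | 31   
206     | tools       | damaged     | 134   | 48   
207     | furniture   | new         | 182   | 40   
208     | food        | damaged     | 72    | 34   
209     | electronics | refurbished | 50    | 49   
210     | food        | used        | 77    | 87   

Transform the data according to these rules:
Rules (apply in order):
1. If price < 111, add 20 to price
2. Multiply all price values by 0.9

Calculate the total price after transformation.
1090.8

Step 1: Apply Rule 1 - Add 20 to records with price < 111
  - 5 records affected: 272 + (5 × 20) = 372
  - Unaffected records: 840
  - Sum after Rule 1: 1212
Step 2: Apply Rule 2 - Multiply all by 0.9
  - 1212 × 0.9 = 1090.8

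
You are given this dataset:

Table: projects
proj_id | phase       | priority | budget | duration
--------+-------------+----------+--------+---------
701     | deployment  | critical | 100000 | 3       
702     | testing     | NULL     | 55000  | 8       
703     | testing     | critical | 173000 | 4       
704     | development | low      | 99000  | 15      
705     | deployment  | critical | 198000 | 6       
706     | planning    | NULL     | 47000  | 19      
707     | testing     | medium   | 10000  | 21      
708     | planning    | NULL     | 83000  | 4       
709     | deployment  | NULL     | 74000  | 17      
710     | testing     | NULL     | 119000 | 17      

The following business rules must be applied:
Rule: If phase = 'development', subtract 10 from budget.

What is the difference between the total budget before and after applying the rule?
10

Step 1: Original sum of budget = 958000
Step 2: 1 records have phase = 'development'
Step 3: Each affected record changes by -10
Step 4: Total change = 1 × -10 = -10
Step 5: New sum = 958000 + -10 = 957990
Step 6: Difference = |957990 - 958000| = 10
        (Sum decreased by 10)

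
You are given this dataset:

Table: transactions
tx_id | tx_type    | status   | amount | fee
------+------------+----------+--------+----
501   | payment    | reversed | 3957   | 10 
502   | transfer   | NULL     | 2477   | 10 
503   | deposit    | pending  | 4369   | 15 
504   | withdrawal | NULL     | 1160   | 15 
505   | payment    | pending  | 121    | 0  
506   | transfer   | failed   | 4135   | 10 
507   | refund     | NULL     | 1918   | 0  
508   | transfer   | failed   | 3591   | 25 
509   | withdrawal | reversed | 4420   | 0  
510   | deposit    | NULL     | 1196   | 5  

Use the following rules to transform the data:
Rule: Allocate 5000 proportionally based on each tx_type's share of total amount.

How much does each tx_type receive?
deposit: 1017.59, payment: 745.68, refund: 350.72, transfer: 1865.67, withdrawal: 1020.33

Step 1: Calculate total amount = 27344
Step 2: Calculate each tx_type's proportion:
  deposit: 5565/27344 = 20.35% → 1017.59
  payment: 4078/27344 = 14.91% → 745.68
  refund: 1918/27344 = 7.01% → 350.72
  transfer: 10203/27344 = 37.31% → 1865.67
  withdrawal: 5580/27344 = 20.41% → 1020.33
Step 3: Verify: sum of allocations ≈ 5000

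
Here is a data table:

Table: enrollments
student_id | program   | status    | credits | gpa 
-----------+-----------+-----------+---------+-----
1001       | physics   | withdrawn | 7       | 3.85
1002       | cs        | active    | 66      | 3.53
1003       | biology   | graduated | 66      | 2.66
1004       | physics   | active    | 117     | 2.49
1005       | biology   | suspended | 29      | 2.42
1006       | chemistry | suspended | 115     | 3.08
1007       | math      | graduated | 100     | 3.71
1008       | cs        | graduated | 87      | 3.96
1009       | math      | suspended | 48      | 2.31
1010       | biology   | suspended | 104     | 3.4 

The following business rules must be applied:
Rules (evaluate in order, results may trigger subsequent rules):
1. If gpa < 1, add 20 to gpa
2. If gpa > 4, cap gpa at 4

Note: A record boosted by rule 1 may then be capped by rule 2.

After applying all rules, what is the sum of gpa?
31.41

Step 1: Apply rule 1 to records with gpa < 1
  - 0 records get bonus of 20
  - Of these, 0 records then exceed 4 and get capped
Step 2: Apply rule 2 to records with gpa > 4
  - 0 records (original) are capped
Step 3: Calculate final sum = 31.41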